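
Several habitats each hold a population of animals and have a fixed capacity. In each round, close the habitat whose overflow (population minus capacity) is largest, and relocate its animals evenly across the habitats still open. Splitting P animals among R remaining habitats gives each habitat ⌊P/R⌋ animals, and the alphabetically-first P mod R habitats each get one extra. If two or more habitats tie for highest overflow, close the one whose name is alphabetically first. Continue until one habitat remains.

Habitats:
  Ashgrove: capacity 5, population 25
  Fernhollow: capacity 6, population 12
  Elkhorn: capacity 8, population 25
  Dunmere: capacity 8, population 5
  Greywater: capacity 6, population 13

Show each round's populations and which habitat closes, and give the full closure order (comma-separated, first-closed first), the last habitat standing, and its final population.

Closure order: Ashgrove, Elkhorn, Greywater, Fernhollow
Last habitat: Dunmere with 80 animals

Round 1: Ashgrove=25 Dunmere=5 Elkhorn=25 Fernhollow=12 Greywater=13 → close Ashgrove (overflow 20)
  25÷4 = 6 each, +1 to first 1
Round 2: Dunmere=12 Elkhorn=31 Fernhollow=18 Greywater=19 → close Elkhorn (overflow 23)
  31÷3 = 10 each, +1 to first 1
Round 3: Dunmere=23 Fernhollow=28 Greywater=29 → close Greywater (overflow 23)
  29÷2 = 14 each, +1 to first 1
Round 4: Dunmere=38 Fernhollow=42 → close Fernhollow (overflow 36)
  42÷1 = 42 each, +1 to first 0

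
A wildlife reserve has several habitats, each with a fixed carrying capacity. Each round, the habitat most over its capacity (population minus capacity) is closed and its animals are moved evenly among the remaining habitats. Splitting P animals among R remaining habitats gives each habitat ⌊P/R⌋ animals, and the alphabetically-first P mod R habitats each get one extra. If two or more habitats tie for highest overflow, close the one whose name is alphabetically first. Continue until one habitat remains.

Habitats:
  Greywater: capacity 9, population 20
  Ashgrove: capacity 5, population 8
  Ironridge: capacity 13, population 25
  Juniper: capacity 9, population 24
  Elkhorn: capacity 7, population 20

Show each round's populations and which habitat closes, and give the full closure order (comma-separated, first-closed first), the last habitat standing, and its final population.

Round 1: Ashgrove=8 Elkhorn=20 Greywater=20 Ironridge=25 Juniper=24 → close Juniper (overflow 15)
  24÷4 = 6 each, +1 to first 0
Round 2: Ashgrove=14 Elkhorn=26 Greywater=26 Ironridge=31 → close Elkhorn (overflow 19)
  26÷3 = 8 each, +1 to first 2
Round 3: Ashgrove=23 Greywater=35 Ironridge=39 → close Greywater (overflow 26)
  35÷2 = 17 each, +1 to first 1
Round 4: Ashgrove=41 Ironridge=56 → close Ironridge (overflow 43)
  56÷1 = 56 each, +1 to first 0

Closure order: Juniper, Elkhorn, Greywater, Ironridge
Last habitat: Ashgrove with 97 animals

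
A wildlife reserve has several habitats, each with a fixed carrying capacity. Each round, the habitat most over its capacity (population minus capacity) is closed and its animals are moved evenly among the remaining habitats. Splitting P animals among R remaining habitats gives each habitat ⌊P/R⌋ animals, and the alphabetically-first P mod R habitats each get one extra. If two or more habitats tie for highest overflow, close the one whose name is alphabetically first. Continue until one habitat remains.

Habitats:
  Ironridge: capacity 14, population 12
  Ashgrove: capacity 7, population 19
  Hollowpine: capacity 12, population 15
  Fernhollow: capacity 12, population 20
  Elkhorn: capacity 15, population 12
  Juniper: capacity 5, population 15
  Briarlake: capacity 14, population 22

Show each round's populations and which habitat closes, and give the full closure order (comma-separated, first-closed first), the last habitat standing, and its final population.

Round 1: Ashgrove=19 Briarlake=22 Elkhorn=12 Fernhollow=20 Hollowpine=15 Ironridge=12 Juniper=15 → close Ashgrove (overflow 12)
  19÷6 = 3 each, +1 to first 1
Round 2: Briarlake=26 Elkhorn=15 Fernhollow=23 Hollowpine=18 Ironridge=15 Juniper=18 → close Juniper (overflow 13)
  18÷5 = 3 each, +1 to first 3
Round 3: Briarlake=30 Elkhorn=19 Fernhollow=27 Hollowpine=21 Ironridge=18 → close Briarlake (overflow 16)
  30÷4 = 7 each, +1 to first 2
Round 4: Elkhorn=27 Fernhollow=35 Hollowpine=28 Ironridge=25 → close Fernhollow (overflow 23)
  35÷3 = 11 each, +1 to first 2
Round 5: Elkhorn=39 Hollowpine=40 Ironridge=36 → close Hollowpine (overflow 28)
  40÷2 = 20 each, +1 to first 0
Round 6: Elkhorn=59 Ironridge=56 → close Elkhorn (overflow 44)
  59÷1 = 59 each, +1 to first 0

Closure order: Ashgrove, Juniper, Briarlake, Fernhollow, Hollowpine, Elkhorn
Last habitat: Ironridge with 115 animals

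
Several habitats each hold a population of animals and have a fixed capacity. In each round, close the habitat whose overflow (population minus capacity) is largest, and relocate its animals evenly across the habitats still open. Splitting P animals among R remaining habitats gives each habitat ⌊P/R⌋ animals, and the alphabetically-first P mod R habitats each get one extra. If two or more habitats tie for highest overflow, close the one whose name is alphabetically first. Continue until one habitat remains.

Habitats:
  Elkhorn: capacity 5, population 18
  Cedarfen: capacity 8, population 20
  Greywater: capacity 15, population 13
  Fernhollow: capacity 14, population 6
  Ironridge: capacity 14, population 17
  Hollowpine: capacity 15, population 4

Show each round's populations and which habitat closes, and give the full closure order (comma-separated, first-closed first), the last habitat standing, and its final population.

Round 1: Cedarfen=20 Elkhorn=18 Fernhollow=6 Greywater=13 Hollowpine=4 Ironridge=17 → close Elkhorn (overflow 13)
  18÷5 = 3 each, +1 to first 3
Round 2: Cedarfen=24 Fernhollow=10 Greywater=17 Hollowpine=7 Ironridge=20 → close Cedarfen (overflow 16)
  24÷4 = 6 each, +1 to first 0
Round 3: Fernhollow=16 Greywater=23 Hollowpine=13 Ironridge=26 → close Ironridge (overflow 12)
  26÷3 = 8 each, +1 to first 2
Round 4: Fernhollow=25 Greywater=32 Hollowpine=21 → close Greywater (overflow 17)
  32÷2 = 16 each, +1 to first 0
Round 5: Fernhollow=41 Hollowpine=37 → close Fernhollow (overflow 27)
  41÷1 = 41 each, +1 to first 0

Closure order: Elkhorn, Cedarfen, Ironridge, Greywater, Fernhollow
Last habitat: Hollowpine with 78 animals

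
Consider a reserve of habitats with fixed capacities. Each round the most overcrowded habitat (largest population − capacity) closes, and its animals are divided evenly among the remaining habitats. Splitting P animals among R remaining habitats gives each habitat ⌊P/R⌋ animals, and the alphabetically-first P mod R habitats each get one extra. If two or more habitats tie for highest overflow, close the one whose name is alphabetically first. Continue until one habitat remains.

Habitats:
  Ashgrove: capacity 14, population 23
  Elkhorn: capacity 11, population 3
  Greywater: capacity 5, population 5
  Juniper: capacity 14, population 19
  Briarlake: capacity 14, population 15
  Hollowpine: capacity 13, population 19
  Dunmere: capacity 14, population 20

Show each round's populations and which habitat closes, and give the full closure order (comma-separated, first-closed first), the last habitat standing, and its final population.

Round 1: Ashgrove=23 Briarlake=15 Dunmere=20 Elkhorn=3 Greywater=5 Hollowpine=19 Juniper=19 → close Ashgrove (overflow 9)
  23÷6 = 3 each, +1 to first 5
Round 2: Briarlake=19 Dunmere=24 Elkhorn=7 Greywater=9 Hollowpine=23 Juniper=22 → close Dunmere (overflow 10)
  24÷5 = 4 each, +1 to first 4
Round 3: Briarlake=24 Elkhorn=12 Greywater=14 Hollowpine=28 Juniper=26 → close Hollowpine (overflow 15)
  28÷4 = 7 each, +1 to first 0
Round 4: Briarlake=31 Elkhorn=19 Greywater=21 Juniper=33 → close Juniper (overflow 19)
  33÷3 = 11 each, +1 to first 0
Round 5: Briarlake=42 Elkhorn=30 Greywater=32 → close Briarlake (overflow 28)
  42÷2 = 21 each, +1 to first 0
Round 6: Elkhorn=51 Greywater=53 → close Greywater (overflow 48)
  53÷1 = 53 each, +1 to first 0

Closure order: Ashgrove, Dunmere, Hollowpine, Juniper, Briarlake, Greywater
Last habitat: Elkhorn with 104 animals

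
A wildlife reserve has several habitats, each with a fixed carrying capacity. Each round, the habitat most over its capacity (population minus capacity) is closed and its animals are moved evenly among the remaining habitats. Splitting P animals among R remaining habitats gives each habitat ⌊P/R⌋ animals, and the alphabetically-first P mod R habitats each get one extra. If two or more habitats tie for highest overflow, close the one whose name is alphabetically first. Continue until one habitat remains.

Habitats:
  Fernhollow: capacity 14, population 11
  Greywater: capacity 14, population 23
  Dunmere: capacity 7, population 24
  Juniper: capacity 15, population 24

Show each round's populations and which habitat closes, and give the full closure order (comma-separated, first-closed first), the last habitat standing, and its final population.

Closure order: Dunmere, Greywater, Juniper
Last habitat: Fernhollow with 82 animals

Round 1: Dunmere=24 Fernhollow=11 Greywater=23 Juniper=24 → close Dunmere (overflow 17)
  24÷3 = 8 each, +1 to first 0
Round 2: Fernhollow=19 Greywater=31 Juniper=32 → close Greywater (overflow 17)
  31÷2 = 15 each, +1 to first 1
Round 3: Fernhollow=35 Juniper=47 → close Juniper (overflow 32)
  47÷1 = 47 each, +1 to first 0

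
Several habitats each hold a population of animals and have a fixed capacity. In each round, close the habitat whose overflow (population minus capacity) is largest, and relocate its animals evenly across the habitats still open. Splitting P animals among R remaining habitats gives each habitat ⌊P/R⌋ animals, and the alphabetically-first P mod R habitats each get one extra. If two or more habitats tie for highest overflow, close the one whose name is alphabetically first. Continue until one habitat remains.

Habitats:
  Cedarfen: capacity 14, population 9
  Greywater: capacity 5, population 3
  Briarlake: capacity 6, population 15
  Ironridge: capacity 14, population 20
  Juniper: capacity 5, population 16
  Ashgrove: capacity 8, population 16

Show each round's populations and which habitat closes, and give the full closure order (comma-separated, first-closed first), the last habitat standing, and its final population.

Round 1: Ashgrove=16 Briarlake=15 Cedarfen=9 Greywater=3 Ironridge=20 Juniper=16 → close Juniper (overflow 11)
  16÷5 = 3 each, +1 to first 1
Round 2: Ashgrove=20 Briarlake=18 Cedarfen=12 Greywater=6 Ironridge=23 → close Ashgrove (overflow 12)
  20÷4 = 5 each, +1 to first 0
Round 3: Briarlake=23 Cedarfen=17 Greywater=11 Ironridge=28 → close Briarlake (overflow 17)
  23÷3 = 7 each, +1 to first 2
Round 4: Cedarfen=25 Greywater=19 Ironridge=35 → close Ironridge (overflow 21)
  35÷2 = 17 each, +1 to first 1
Round 5: Cedarfen=43 Greywater=36 → close Greywater (overflow 31)
  36÷1 = 36 each, +1 to first 0

Closure order: Juniper, Ashgrove, Briarlake, Ironridge, Greywater
Last habitat: Cedarfen with 79 animals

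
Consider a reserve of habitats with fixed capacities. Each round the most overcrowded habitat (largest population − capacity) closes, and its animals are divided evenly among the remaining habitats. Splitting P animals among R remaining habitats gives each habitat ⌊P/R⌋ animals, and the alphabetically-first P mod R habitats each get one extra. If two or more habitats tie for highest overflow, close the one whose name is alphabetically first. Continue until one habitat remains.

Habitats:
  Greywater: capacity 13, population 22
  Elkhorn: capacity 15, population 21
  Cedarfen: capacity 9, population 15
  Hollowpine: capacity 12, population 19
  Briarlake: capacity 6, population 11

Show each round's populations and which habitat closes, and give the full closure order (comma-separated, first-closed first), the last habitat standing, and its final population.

Closure order: Greywater, Cedarfen, Hollowpine, Briarlake
Last habitat: Elkhorn with 88 animals

Round 1: Briarlake=11 Cedarfen=15 Elkhorn=21 Greywater=22 Hollowpine=19 → close Greywater (overflow 9)
  22÷4 = 5 each, +1 to first 2
Round 2: Briarlake=17 Cedarfen=21 Elkhorn=26 Hollowpine=24 → close Cedarfen (overflow 12)
  21÷3 = 7 each, +1 to first 0
Round 3: Briarlake=24 Elkhorn=33 Hollowpine=31 → close Hollowpine (overflow 19)
  31÷2 = 15 each, +1 to first 1
Round 4: Briarlake=40 Elkhorn=48 → close Briarlake (overflow 34)
  40÷1 = 40 each, +1 to first 0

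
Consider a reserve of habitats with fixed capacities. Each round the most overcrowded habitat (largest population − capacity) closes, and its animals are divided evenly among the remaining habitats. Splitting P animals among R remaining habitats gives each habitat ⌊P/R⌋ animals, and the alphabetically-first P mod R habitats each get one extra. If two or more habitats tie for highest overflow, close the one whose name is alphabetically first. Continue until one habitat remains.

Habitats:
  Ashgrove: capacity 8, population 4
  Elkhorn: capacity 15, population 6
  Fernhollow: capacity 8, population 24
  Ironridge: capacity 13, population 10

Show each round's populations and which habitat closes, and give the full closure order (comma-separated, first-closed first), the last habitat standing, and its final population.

Closure order: Fernhollow, Ironridge, Ashgrove
Last habitat: Elkhorn with 44 animals

Round 1: Ashgrove=4 Elkhorn=6 Fernhollow=24 Ironridge=10 → close Fernhollow (overflow 16)
  24÷3 = 8 each, +1 to first 0
Round 2: Ashgrove=12 Elkhorn=14 Ironridge=18 → close Ironridge (overflow 5)
  18÷2 = 9 each, +1 to first 0
Round 3: Ashgrove=21 Elkhorn=23 → close Ashgrove (overflow 13)
  21÷1 = 21 each, +1 to first 0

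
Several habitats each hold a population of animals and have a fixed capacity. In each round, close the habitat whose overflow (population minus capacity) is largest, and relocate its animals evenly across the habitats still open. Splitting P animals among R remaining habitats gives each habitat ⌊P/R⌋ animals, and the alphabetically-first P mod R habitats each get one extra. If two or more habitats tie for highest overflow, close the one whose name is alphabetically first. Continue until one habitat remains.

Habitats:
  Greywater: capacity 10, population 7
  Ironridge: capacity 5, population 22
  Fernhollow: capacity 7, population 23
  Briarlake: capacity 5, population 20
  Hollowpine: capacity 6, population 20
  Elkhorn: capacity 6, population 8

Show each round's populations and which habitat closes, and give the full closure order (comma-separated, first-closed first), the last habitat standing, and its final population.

Round 1: Briarlake=20 Elkhorn=8 Fernhollow=23 Greywater=7 Hollowpine=20 Ironridge=22 → close Ironridge (overflow 17)
  22÷5 = 4 each, +1 to first 2
Round 2: Briarlake=25 Elkhorn=13 Fernhollow=27 Greywater=11 Hollowpine=24 → close Briarlake (overflow 20)
  25÷4 = 6 each, +1 to first 1
Round 3: Elkhorn=20 Fernhollow=33 Greywater=17 Hollowpine=30 → close Fernhollow (overflow 26)
  33÷3 = 11 each, +1 to first 0
Round 4: Elkhorn=31 Greywater=28 Hollowpine=41 → close Hollowpine (overflow 35)
  41÷2 = 20 each, +1 to first 1
Round 5: Elkhorn=52 Greywater=48 → close Elkhorn (overflow 46)
  52÷1 = 52 each, +1 to first 0

Closure order: Ironridge, Briarlake, Fernhollow, Hollowpine, Elkhorn
Last habitat: Greywater with 100 animals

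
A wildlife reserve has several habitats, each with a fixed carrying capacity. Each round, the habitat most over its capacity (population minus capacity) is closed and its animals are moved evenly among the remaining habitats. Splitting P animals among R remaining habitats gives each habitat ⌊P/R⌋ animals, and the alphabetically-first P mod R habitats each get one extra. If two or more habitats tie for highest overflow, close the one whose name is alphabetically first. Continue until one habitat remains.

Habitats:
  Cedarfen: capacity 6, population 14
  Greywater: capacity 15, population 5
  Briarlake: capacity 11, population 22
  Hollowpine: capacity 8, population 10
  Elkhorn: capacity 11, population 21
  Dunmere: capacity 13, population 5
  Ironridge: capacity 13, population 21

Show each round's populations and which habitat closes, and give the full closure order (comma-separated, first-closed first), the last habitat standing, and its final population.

Round 1: Briarlake=22 Cedarfen=14 Dunmere=5 Elkhorn=21 Greywater=5 Hollowpine=10 Ironridge=21 → close Briarlake (overflow 11)
  22÷6 = 3 each, +1 to first 4
Round 2: Cedarfen=18 Dunmere=9 Elkhorn=25 Greywater=9 Hollowpine=13 Ironridge=24 → close Elkhorn (overflow 14)
  25÷5 = 5 each, +1 to first 0
Round 3: Cedarfen=23 Dunmere=14 Greywater=14 Hollowpine=18 Ironridge=29 → close Cedarfen (overflow 17)
  23÷4 = 5 each, +1 to first 3
Round 4: Dunmere=20 Greywater=20 Hollowpine=24 Ironridge=34 → close Ironridge (overflow 21)
  34÷3 = 11 each, +1 to first 1
Round 5: Dunmere=32 Greywater=31 Hollowpine=35 → close Hollowpine (overflow 27)
  35÷2 = 17 each, +1 to first 1
Round 6: Dunmere=50 Greywater=48 → close Dunmere (overflow 37)
  50÷1 = 50 each, +1 to first 0

Closure order: Briarlake, Elkhorn, Cedarfen, Ironridge, Hollowpine, Dunmere
Last habitat: Greywater with 98 animals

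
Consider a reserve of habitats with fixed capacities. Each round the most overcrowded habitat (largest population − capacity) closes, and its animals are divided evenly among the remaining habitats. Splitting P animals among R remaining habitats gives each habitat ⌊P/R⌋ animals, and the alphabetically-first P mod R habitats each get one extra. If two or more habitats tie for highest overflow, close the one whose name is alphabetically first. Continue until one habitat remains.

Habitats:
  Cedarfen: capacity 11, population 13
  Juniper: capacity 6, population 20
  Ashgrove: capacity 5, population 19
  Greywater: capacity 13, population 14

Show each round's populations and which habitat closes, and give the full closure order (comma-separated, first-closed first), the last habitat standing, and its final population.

Round 1: Ashgrove=19 Cedarfen=13 Greywater=14 Juniper=20 → close Ashgrove (overflow 14)
  19÷3 = 6 each, +1 to first 1
Round 2: Cedarfen=20 Greywater=20 Juniper=26 → close Juniper (overflow 20)
  26÷2 = 13 each, +1 to first 0
Round 3: Cedarfen=33 Greywater=33 → close Cedarfen (overflow 22)
  33÷1 = 33 each, +1 to first 0

Closure order: Ashgrove, Juniper, Cedarfen
Last habitat: Greywater with 66 animals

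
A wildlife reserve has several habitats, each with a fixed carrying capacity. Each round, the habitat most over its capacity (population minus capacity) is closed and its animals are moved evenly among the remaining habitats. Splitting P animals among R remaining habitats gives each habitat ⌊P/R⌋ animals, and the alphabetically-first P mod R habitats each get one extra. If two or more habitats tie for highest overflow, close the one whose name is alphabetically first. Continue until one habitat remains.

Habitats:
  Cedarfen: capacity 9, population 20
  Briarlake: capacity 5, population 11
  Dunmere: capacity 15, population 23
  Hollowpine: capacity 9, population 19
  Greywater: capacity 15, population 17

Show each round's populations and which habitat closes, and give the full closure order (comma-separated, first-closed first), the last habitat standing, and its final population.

Closure order: Cedarfen, Hollowpine, Dunmere, Briarlake
Last habitat: Greywater with 90 animals

Round 1: Briarlake=11 Cedarfen=20 Dunmere=23 Greywater=17 Hollowpine=19 → close Cedarfen (overflow 11)
  20÷4 = 5 each, +1 to first 0
Round 2: Briarlake=16 Dunmere=28 Greywater=22 Hollowpine=24 → close Hollowpine (overflow 15)
  24÷3 = 8 each, +1 to first 0
Round 3: Briarlake=24 Dunmere=36 Greywater=30 → close Dunmere (overflow 21)
  36÷2 = 18 each, +1 to first 0
Round 4: Briarlake=42 Greywater=48 → close Briarlake (overflow 37)
  42÷1 = 42 each, +1 to first 0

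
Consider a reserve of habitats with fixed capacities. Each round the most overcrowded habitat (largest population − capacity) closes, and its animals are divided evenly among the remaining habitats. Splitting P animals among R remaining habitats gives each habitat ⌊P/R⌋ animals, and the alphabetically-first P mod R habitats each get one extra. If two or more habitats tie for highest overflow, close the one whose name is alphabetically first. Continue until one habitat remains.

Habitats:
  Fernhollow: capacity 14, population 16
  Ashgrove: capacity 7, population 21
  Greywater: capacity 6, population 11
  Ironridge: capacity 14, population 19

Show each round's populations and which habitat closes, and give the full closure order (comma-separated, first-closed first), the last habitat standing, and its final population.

Round 1: Ashgrove=21 Fernhollow=16 Greywater=11 Ironridge=19 → close Ashgrove (overflow 14)
  21÷3 = 7 each, +1 to first 0
Round 2: Fernhollow=23 Greywater=18 Ironridge=26 → close Greywater (overflow 12)
  18÷2 = 9 each, +1 to first 0
Round 3: Fernhollow=32 Ironridge=35 → close Ironridge (overflow 21)
  35÷1 = 35 each, +1 to first 0

Closure order: Ashgrove, Greywater, Ironridge
Last habitat: Fernhollow with 67 animals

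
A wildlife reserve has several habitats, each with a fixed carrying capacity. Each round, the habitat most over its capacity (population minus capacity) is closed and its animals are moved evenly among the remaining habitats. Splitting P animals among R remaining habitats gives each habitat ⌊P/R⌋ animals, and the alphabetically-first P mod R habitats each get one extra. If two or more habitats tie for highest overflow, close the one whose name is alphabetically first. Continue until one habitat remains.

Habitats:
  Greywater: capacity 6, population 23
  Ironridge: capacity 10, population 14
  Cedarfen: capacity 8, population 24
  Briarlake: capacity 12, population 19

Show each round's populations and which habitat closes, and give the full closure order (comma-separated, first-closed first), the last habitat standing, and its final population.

Round 1: Briarlake=19 Cedarfen=24 Greywater=23 Ironridge=14 → close Greywater (overflow 17)
  23÷3 = 7 each, +1 to first 2
Round 2: Briarlake=27 Cedarfen=32 Ironridge=21 → close Cedarfen (overflow 24)
  32÷2 = 16 each, +1 to first 0
Round 3: Briarlake=43 Ironridge=37 → close Briarlake (overflow 31)
  43÷1 = 43 each, +1 to first 0

Closure order: Greywater, Cedarfen, Briarlake
Last habitat: Ironridge with 80 animals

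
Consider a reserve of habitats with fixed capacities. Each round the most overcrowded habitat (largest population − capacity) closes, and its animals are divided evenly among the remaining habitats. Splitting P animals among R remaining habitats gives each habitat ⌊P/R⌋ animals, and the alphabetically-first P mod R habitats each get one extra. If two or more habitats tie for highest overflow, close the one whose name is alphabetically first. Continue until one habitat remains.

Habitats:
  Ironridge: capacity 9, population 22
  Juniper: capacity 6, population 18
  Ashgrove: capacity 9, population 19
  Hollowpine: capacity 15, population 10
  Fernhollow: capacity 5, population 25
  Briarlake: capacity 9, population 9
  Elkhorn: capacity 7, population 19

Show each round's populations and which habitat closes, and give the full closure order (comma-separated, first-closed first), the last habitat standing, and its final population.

Closure order: Fernhollow, Ironridge, Ashgrove, Elkhorn, Juniper, Briarlake
Last habitat: Hollowpine with 122 animals

Round 1: Ashgrove=19 Briarlake=9 Elkhorn=19 Fernhollow=25 Hollowpine=10 Ironridge=22 Juniper=18 → close Fernhollow (overflow 20)
  25÷6 = 4 each, +1 to first 1
Round 2: Ashgrove=24 Briarlake=13 Elkhorn=23 Hollowpine=14 Ironridge=26 Juniper=22 → close Ironridge (overflow 17)
  26÷5 = 5 each, +1 to first 1
Round 3: Ashgrove=30 Briarlake=18 Elkhorn=28 Hollowpine=19 Juniper=27 → close Ashgrove (overflow 21)
  30÷4 = 7 each, +1 to first 2
Round 4: Briarlake=26 Elkhorn=36 Hollowpine=26 Juniper=34 → close Elkhorn (overflow 29)
  36÷3 = 12 each, +1 to first 0
Round 5: Briarlake=38 Hollowpine=38 Juniper=46 → close Juniper (overflow 40)
  46÷2 = 23 each, +1 to first 0
Round 6: Briarlake=61 Hollowpine=61 → close Briarlake (overflow 52)
  61÷1 = 61 each, +1 to first 0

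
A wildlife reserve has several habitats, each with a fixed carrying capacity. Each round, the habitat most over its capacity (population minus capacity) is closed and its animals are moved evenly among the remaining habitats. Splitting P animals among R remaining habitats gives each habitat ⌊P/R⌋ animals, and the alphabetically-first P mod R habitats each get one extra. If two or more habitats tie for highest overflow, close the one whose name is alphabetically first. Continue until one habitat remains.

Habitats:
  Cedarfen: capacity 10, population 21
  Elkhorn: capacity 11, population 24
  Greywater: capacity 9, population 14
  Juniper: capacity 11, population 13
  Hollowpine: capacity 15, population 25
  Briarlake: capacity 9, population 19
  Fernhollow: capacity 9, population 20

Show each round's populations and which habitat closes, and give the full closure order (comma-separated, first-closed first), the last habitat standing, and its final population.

Round 1: Briarlake=19 Cedarfen=21 Elkhorn=24 Fernhollow=20 Greywater=14 Hollowpine=25 Juniper=13 → close Elkhorn (overflow 13)
  24÷6 = 4 each, +1 to first 0
Round 2: Briarlake=23 Cedarfen=25 Fernhollow=24 Greywater=18 Hollowpine=29 Juniper=17 → close Cedarfen (overflow 15)
  25÷5 = 5 each, +1 to first 0
Round 3: Briarlake=28 Fernhollow=29 Greywater=23 Hollowpine=34 Juniper=22 → close Fernhollow (overflow 20)
  29÷4 = 7 each, +1 to first 1
Round 4: Briarlake=36 Greywater=30 Hollowpine=41 Juniper=29 → close Briarlake (overflow 27)
  36÷3 = 12 each, +1 to first 0
Round 5: Greywater=42 Hollowpine=53 Juniper=41 → close Hollowpine (overflow 38)
  53÷2 = 26 each, +1 to first 1
Round 6: Greywater=69 Juniper=67 → close Greywater (overflow 60)
  69÷1 = 69 each, +1 to first 0

Closure order: Elkhorn, Cedarfen, Fernhollow, Briarlake, Hollowpine, Greywater
Last habitat: Juniper with 136 animals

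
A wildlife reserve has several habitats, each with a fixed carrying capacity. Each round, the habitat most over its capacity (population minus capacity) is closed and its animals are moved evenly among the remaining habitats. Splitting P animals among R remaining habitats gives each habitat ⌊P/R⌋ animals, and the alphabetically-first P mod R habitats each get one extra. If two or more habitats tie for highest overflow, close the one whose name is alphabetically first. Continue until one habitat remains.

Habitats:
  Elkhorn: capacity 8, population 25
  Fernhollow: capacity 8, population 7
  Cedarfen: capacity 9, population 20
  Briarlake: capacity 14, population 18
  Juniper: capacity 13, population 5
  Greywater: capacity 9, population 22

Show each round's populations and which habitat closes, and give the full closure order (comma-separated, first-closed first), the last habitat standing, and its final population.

Closure order: Elkhorn, Greywater, Cedarfen, Briarlake, Fernhollow
Last habitat: Juniper with 97 animals

Round 1: Briarlake=18 Cedarfen=20 Elkhorn=25 Fernhollow=7 Greywater=22 Juniper=5 → close Elkhorn (overflow 17)
  25÷5 = 5 each, +1 to first 0
Round 2: Briarlake=23 Cedarfen=25 Fernhollow=12 Greywater=27 Juniper=10 → close Greywater (overflow 18)
  27÷4 = 6 each, +1 to first 3
Round 3: Briarlake=30 Cedarfen=32 Fernhollow=19 Juniper=16 → close Cedarfen (overflow 23)
  32÷3 = 10 each, +1 to first 2
Round 4: Briarlake=41 Fernhollow=30 Juniper=26 → close Briarlake (overflow 27)
  41÷2 = 20 each, +1 to first 1
Round 5: Fernhollow=51 Juniper=46 → close Fernhollow (overflow 43)
  51÷1 = 51 each, +1 to first 0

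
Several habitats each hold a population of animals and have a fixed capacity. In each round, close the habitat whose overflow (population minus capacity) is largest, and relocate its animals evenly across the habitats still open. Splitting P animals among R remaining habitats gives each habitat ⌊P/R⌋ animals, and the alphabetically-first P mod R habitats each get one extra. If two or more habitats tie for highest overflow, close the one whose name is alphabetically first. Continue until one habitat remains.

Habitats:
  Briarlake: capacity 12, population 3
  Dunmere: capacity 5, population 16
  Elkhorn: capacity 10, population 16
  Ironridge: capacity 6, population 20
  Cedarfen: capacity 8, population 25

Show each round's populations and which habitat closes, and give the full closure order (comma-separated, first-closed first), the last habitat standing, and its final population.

Round 1: Briarlake=3 Cedarfen=25 Dunmere=16 Elkhorn=16 Ironridge=20 → close Cedarfen (overflow 17)
  25÷4 = 6 each, +1 to first 1
Round 2: Briarlake=10 Dunmere=22 Elkhorn=22 Ironridge=26 → close Ironridge (overflow 20)
  26÷3 = 8 each, +1 to first 2
Round 3: Briarlake=19 Dunmere=31 Elkhorn=30 → close Dunmere (overflow 26)
  31÷2 = 15 each, +1 to first 1
Round 4: Briarlake=35 Elkhorn=45 → close Elkhorn (overflow 35)
  45÷1 = 45 each, +1 to first 0

Closure order: Cedarfen, Ironridge, Dunmere, Elkhorn
Last habitat: Briarlake with 80 animals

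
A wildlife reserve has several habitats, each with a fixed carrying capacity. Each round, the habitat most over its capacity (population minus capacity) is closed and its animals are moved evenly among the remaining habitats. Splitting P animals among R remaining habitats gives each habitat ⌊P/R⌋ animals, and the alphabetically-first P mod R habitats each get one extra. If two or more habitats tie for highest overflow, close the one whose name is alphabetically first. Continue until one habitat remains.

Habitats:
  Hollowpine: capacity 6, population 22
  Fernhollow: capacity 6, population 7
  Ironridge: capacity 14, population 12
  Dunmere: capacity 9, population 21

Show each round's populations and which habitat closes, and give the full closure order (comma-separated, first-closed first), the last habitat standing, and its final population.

Round 1: Dunmere=21 Fernhollow=7 Hollowpine=22 Ironridge=12 → close Hollowpine (overflow 16)
  22÷3 = 7 each, +1 to first 1
Round 2: Dunmere=29 Fernhollow=14 Ironridge=19 → close Dunmere (overflow 20)
  29÷2 = 14 each, +1 to first 1
Round 3: Fernhollow=29 Ironridge=33 → close Fernhollow (overflow 23)
  29÷1 = 29 each, +1 to first 0

Closure order: Hollowpine, Dunmere, Fernhollow
Last habitat: Ironridge with 62 animals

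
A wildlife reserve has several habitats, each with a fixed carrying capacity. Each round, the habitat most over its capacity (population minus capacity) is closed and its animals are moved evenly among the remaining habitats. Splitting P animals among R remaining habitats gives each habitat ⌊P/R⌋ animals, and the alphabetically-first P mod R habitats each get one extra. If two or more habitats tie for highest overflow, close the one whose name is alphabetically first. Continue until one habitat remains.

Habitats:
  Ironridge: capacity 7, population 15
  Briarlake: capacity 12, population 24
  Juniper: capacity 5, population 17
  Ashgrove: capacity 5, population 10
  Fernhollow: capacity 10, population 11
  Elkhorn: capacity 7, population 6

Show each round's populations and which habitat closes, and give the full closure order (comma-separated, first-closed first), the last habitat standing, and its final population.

Closure order: Briarlake, Juniper, Ironridge, Ashgrove, Fernhollow
Last habitat: Elkhorn with 83 animals

Round 1: Ashgrove=10 Briarlake=24 Elkhorn=6 Fernhollow=11 Ironridge=15 Juniper=17 → close Briarlake (overflow 12)
  24÷5 = 4 each, +1 to first 4
Round 2: Ashgrove=15 Elkhorn=11 Fernhollow=16 Ironridge=20 Juniper=21 → close Juniper (overflow 16)
  21÷4 = 5 each, +1 to first 1
Round 3: Ashgrove=21 Elkhorn=16 Fernhollow=21 Ironridge=25 → close Ironridge (overflow 18)
  25÷3 = 8 each, +1 to first 1
Round 4: Ashgrove=30 Elkhorn=24 Fernhollow=29 → close Ashgrove (overflow 25)
  30÷2 = 15 each, +1 to first 0
Round 5: Elkhorn=39 Fernhollow=44 → close Fernhollow (overflow 34)
  44÷1 = 44 each, +1 to first 0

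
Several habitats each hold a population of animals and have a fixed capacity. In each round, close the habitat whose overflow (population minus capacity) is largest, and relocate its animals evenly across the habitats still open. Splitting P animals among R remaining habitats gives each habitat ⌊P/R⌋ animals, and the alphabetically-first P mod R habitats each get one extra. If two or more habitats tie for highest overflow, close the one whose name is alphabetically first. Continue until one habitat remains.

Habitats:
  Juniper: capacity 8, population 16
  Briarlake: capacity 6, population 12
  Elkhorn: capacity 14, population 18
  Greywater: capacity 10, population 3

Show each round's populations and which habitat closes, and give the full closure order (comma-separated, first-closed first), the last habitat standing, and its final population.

Closure order: Juniper, Briarlake, Elkhorn
Last habitat: Greywater with 49 animals

Round 1: Briarlake=12 Elkhorn=18 Greywater=3 Juniper=16 → close Juniper (overflow 8)
  16÷3 = 5 each, +1 to first 1
Round 2: Briarlake=18 Elkhorn=23 Greywater=8 → close Briarlake (overflow 12)
  18÷2 = 9 each, +1 to first 0
Round 3: Elkhorn=32 Greywater=17 → close Elkhorn (overflow 18)
  32÷1 = 32 each, +1 to first 0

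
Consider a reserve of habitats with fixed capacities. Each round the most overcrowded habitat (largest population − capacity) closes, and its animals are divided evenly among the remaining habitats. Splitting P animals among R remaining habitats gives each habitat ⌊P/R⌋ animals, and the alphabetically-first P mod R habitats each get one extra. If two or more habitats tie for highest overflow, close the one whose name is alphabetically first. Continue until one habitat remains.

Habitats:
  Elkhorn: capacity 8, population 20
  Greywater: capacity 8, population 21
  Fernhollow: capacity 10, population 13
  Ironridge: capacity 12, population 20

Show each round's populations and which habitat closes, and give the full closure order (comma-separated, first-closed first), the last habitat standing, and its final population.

Closure order: Greywater, Elkhorn, Ironridge
Last habitat: Fernhollow with 74 animals

Round 1: Elkhorn=20 Fernhollow=13 Greywater=21 Ironridge=20 → close Greywater (overflow 13)
  21÷3 = 7 each, +1 to first 0
Round 2: Elkhorn=27 Fernhollow=20 Ironridge=27 → close Elkhorn (overflow 19)
  27÷2 = 13 each, +1 to first 1
Round 3: Fernhollow=34 Ironridge=40 → close Ironridge (overflow 28)
  40÷1 = 40 each, +1 to first 0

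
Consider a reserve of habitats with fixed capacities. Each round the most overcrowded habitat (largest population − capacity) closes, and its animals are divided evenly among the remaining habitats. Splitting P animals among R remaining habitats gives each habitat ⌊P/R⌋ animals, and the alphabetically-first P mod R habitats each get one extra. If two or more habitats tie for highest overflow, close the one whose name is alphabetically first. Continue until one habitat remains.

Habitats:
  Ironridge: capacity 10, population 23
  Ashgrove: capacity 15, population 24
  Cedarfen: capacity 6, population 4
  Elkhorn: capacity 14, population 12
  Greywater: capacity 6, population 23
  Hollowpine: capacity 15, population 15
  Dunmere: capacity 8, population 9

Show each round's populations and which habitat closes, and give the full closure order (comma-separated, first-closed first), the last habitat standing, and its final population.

Closure order: Greywater, Ironridge, Ashgrove, Dunmere, Hollowpine, Cedarfen
Last habitat: Elkhorn with 110 animals

Round 1: Ashgrove=24 Cedarfen=4 Dunmere=9 Elkhorn=12 Greywater=23 Hollowpine=15 Ironridge=23 → close Greywater (overflow 17)
  23÷6 = 3 each, +1 to first 5
Round 2: Ashgrove=28 Cedarfen=8 Dunmere=13 Elkhorn=16 Hollowpine=19 Ironridge=26 → close Ironridge (overflow 16)
  26÷5 = 5 each, +1 to first 1
Round 3: Ashgrove=34 Cedarfen=13 Dunmere=18 Elkhorn=21 Hollowpine=24 → close Ashgrove (overflow 19)
  34÷4 = 8 each, +1 to first 2
Round 4: Cedarfen=22 Dunmere=27 Elkhorn=29 Hollowpine=32 → close Dunmere (overflow 19)
  27÷3 = 9 each, +1 to first 0
Round 5: Cedarfen=31 Elkhorn=38 Hollowpine=41 → close Hollowpine (overflow 26)
  41÷2 = 20 each, +1 to first 1
Round 6: Cedarfen=52 Elkhorn=58 → close Cedarfen (overflow 46)
  52÷1 = 52 each, +1 to first 0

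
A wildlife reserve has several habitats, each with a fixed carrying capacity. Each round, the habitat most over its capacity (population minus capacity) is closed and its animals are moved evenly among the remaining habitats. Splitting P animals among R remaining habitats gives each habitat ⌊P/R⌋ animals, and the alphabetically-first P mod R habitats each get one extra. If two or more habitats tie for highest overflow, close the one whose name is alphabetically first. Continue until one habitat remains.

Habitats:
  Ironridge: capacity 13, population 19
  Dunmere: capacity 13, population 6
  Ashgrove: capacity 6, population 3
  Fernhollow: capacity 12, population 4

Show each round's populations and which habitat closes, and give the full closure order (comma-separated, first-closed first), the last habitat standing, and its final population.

Round 1: Ashgrove=3 Dunmere=6 Fernhollow=4 Ironridge=19 → close Ironridge (overflow 6)
  19÷3 = 6 each, +1 to first 1
Round 2: Ashgrove=10 Dunmere=12 Fernhollow=10 → close Ashgrove (overflow 4)
  10÷2 = 5 each, +1 to first 0
Round 3: Dunmere=17 Fernhollow=15 → close Dunmere (overflow 4)
  17÷1 = 17 each, +1 to first 0

Closure order: Ironridge, Ashgrove, Dunmere
Last habitat: Fernhollow with 32 animals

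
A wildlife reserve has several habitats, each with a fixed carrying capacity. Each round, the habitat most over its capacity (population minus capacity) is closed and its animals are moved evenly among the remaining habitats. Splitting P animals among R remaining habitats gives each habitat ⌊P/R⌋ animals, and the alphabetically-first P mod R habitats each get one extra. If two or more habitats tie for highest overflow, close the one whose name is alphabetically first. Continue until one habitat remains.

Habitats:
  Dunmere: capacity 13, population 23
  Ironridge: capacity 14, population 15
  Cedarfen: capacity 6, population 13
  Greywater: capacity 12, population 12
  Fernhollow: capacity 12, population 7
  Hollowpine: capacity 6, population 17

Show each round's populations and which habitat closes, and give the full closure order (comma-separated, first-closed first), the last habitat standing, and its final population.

Closure order: Hollowpine, Dunmere, Cedarfen, Greywater, Ironridge
Last habitat: Fernhollow with 87 animals

Round 1: Cedarfen=13 Dunmere=23 Fernhollow=7 Greywater=12 Hollowpine=17 Ironridge=15 → close Hollowpine (overflow 11)
  17÷5 = 3 each, +1 to first 2
Round 2: Cedarfen=17 Dunmere=27 Fernhollow=10 Greywater=15 Ironridge=18 → close Dunmere (overflow 14)
  27÷4 = 6 each, +1 to first 3
Round 3: Cedarfen=24 Fernhollow=17 Greywater=22 Ironridge=24 → close Cedarfen (overflow 18)
  24÷3 = 8 each, +1 to first 0
Round 4: Fernhollow=25 Greywater=30 Ironridge=32 → close Greywater (overflow 18)
  30÷2 = 15 each, +1 to first 0
Round 5: Fernhollow=40 Ironridge=47 → close Ironridge (overflow 33)
  47÷1 = 47 each, +1 to first 0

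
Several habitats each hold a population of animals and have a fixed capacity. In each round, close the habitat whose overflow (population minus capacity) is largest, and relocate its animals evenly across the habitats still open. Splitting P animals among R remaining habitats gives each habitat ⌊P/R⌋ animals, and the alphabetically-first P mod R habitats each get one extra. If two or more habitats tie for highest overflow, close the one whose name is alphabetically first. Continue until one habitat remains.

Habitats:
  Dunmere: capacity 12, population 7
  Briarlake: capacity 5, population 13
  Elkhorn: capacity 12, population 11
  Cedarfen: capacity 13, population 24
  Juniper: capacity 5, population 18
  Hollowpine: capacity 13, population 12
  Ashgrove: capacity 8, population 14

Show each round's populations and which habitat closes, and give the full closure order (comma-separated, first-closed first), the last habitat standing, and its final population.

Closure order: Juniper, Cedarfen, Briarlake, Ashgrove, Elkhorn, Hollowpine
Last habitat: Dunmere with 99 animals

Round 1: Ashgrove=14 Briarlake=13 Cedarfen=24 Dunmere=7 Elkhorn=11 Hollowpine=12 Juniper=18 → close Juniper (overflow 13)
  18÷6 = 3 each, +1 to first 0
Round 2: Ashgrove=17 Briarlake=16 Cedarfen=27 Dunmere=10 Elkhorn=14 Hollowpine=15 → close Cedarfen (overflow 14)
  27÷5 = 5 each, +1 to first 2
Round 3: Ashgrove=23 Briarlake=22 Dunmere=15 Elkhorn=19 Hollowpine=20 → close Briarlake (overflow 17)
  22÷4 = 5 each, +1 to first 2
Round 4: Ashgrove=29 Dunmere=21 Elkhorn=24 Hollowpine=25 → close Ashgrove (overflow 21)
  29÷3 = 9 each, +1 to first 2
Round 5: Dunmere=31 Elkhorn=34 Hollowpine=34 → close Elkhorn (overflow 22)
  34÷2 = 17 each, +1 to first 0
Round 6: Dunmere=48 Hollowpine=51 → close Hollowpine (overflow 38)
  51÷1 = 51 each, +1 to first 0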